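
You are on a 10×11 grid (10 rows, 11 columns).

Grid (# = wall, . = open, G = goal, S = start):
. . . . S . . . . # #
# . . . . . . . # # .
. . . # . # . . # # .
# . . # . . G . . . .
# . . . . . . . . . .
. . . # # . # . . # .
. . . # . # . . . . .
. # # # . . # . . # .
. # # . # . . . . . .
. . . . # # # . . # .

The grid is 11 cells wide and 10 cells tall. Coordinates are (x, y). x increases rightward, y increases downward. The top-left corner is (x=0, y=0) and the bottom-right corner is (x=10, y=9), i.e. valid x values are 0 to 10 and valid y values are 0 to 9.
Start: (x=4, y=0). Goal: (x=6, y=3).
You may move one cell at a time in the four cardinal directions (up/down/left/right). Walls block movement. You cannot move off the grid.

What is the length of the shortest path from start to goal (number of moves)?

BFS from (x=4, y=0) until reaching (x=6, y=3):
  Distance 0: (x=4, y=0)
  Distance 1: (x=3, y=0), (x=5, y=0), (x=4, y=1)
  Distance 2: (x=2, y=0), (x=6, y=0), (x=3, y=1), (x=5, y=1), (x=4, y=2)
  Distance 3: (x=1, y=0), (x=7, y=0), (x=2, y=1), (x=6, y=1), (x=4, y=3)
  Distance 4: (x=0, y=0), (x=8, y=0), (x=1, y=1), (x=7, y=1), (x=2, y=2), (x=6, y=2), (x=5, y=3), (x=4, y=4)
  Distance 5: (x=1, y=2), (x=7, y=2), (x=2, y=3), (x=6, y=3), (x=3, y=4), (x=5, y=4)  <- goal reached here
One shortest path (5 moves): (x=4, y=0) -> (x=5, y=0) -> (x=6, y=0) -> (x=6, y=1) -> (x=6, y=2) -> (x=6, y=3)

Answer: Shortest path length: 5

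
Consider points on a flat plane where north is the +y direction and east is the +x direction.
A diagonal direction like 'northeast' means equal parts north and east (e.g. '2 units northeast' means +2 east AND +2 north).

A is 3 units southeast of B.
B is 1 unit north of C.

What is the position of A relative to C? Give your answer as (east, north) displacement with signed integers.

Answer: A is at (east=3, north=-2) relative to C.

Derivation:
Place C at the origin (east=0, north=0).
  B is 1 unit north of C: delta (east=+0, north=+1); B at (east=0, north=1).
  A is 3 units southeast of B: delta (east=+3, north=-3); A at (east=3, north=-2).
Therefore A relative to C: (east=3, north=-2).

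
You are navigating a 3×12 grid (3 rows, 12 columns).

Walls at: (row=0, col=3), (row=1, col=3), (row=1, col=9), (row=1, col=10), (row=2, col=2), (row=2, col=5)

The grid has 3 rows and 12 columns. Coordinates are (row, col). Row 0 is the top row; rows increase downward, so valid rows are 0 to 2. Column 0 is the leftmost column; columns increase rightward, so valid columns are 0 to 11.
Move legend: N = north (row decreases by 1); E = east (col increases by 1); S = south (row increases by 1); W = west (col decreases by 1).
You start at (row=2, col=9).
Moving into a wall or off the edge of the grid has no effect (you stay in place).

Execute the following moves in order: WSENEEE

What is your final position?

Start: (row=2, col=9)
  W (west): (row=2, col=9) -> (row=2, col=8)
  S (south): blocked, stay at (row=2, col=8)
  E (east): (row=2, col=8) -> (row=2, col=9)
  N (north): blocked, stay at (row=2, col=9)
  E (east): (row=2, col=9) -> (row=2, col=10)
  E (east): (row=2, col=10) -> (row=2, col=11)
  E (east): blocked, stay at (row=2, col=11)
Final: (row=2, col=11)

Answer: Final position: (row=2, col=11)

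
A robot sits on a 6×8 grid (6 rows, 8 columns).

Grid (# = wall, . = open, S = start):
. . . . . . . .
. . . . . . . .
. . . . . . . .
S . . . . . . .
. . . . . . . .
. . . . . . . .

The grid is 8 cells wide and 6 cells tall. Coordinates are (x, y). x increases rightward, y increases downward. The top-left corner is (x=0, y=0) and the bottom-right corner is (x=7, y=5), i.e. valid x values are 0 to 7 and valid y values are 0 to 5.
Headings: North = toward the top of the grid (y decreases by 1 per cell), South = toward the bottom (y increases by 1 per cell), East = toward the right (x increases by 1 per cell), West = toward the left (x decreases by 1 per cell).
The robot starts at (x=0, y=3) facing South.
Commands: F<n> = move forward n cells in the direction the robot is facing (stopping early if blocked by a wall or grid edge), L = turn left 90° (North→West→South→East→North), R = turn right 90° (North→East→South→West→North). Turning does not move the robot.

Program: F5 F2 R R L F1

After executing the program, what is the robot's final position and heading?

Start: (x=0, y=3), facing South
  F5: move forward 2/5 (blocked), now at (x=0, y=5)
  F2: move forward 0/2 (blocked), now at (x=0, y=5)
  R: turn right, now facing West
  R: turn right, now facing North
  L: turn left, now facing West
  F1: move forward 0/1 (blocked), now at (x=0, y=5)
Final: (x=0, y=5), facing West

Answer: Final position: (x=0, y=5), facing West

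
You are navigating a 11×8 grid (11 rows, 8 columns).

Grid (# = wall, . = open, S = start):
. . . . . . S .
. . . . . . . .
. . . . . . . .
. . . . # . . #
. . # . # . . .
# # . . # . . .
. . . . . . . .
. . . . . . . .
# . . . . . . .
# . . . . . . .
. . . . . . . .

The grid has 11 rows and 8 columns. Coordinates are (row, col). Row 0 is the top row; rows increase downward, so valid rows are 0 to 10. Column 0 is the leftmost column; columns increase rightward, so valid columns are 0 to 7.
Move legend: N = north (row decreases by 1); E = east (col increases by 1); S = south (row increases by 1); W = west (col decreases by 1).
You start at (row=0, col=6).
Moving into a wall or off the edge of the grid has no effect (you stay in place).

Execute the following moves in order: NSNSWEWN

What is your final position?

Start: (row=0, col=6)
  N (north): blocked, stay at (row=0, col=6)
  S (south): (row=0, col=6) -> (row=1, col=6)
  N (north): (row=1, col=6) -> (row=0, col=6)
  S (south): (row=0, col=6) -> (row=1, col=6)
  W (west): (row=1, col=6) -> (row=1, col=5)
  E (east): (row=1, col=5) -> (row=1, col=6)
  W (west): (row=1, col=6) -> (row=1, col=5)
  N (north): (row=1, col=5) -> (row=0, col=5)
Final: (row=0, col=5)

Answer: Final position: (row=0, col=5)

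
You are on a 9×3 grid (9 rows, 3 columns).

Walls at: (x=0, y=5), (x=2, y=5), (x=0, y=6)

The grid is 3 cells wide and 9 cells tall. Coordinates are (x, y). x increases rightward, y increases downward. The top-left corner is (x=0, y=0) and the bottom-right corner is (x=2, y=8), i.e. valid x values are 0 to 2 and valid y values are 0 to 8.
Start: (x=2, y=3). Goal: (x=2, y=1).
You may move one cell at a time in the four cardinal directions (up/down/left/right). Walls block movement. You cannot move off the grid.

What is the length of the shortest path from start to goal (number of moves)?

Answer: Shortest path length: 2

Derivation:
BFS from (x=2, y=3) until reaching (x=2, y=1):
  Distance 0: (x=2, y=3)
  Distance 1: (x=2, y=2), (x=1, y=3), (x=2, y=4)
  Distance 2: (x=2, y=1), (x=1, y=2), (x=0, y=3), (x=1, y=4)  <- goal reached here
One shortest path (2 moves): (x=2, y=3) -> (x=2, y=2) -> (x=2, y=1)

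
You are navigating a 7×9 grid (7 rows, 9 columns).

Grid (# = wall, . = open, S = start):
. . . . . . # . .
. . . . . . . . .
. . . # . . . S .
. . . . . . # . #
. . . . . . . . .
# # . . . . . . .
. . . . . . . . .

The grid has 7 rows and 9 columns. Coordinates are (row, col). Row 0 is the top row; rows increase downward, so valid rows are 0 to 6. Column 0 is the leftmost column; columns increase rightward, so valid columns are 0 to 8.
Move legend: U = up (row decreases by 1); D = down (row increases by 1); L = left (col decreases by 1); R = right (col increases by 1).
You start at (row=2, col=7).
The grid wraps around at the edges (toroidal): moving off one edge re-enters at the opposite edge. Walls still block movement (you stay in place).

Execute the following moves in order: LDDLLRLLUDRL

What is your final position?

Start: (row=2, col=7)
  L (left): (row=2, col=7) -> (row=2, col=6)
  D (down): blocked, stay at (row=2, col=6)
  D (down): blocked, stay at (row=2, col=6)
  L (left): (row=2, col=6) -> (row=2, col=5)
  L (left): (row=2, col=5) -> (row=2, col=4)
  R (right): (row=2, col=4) -> (row=2, col=5)
  L (left): (row=2, col=5) -> (row=2, col=4)
  L (left): blocked, stay at (row=2, col=4)
  U (up): (row=2, col=4) -> (row=1, col=4)
  D (down): (row=1, col=4) -> (row=2, col=4)
  R (right): (row=2, col=4) -> (row=2, col=5)
  L (left): (row=2, col=5) -> (row=2, col=4)
Final: (row=2, col=4)

Answer: Final position: (row=2, col=4)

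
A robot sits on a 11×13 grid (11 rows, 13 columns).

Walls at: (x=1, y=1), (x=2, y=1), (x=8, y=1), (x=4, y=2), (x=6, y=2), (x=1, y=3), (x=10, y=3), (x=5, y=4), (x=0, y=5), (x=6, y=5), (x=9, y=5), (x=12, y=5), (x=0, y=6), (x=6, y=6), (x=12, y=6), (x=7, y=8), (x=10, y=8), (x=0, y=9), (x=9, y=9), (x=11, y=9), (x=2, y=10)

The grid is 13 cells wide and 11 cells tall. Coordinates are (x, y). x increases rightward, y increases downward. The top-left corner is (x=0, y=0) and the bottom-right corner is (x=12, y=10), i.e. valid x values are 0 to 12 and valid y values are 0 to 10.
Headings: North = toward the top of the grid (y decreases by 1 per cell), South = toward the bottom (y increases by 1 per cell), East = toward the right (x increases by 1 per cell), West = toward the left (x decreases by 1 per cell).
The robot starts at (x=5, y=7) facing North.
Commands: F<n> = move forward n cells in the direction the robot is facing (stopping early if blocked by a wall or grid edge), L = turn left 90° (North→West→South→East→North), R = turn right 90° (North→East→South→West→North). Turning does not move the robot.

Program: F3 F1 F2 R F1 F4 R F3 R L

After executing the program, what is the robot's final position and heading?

Start: (x=5, y=7), facing North
  F3: move forward 2/3 (blocked), now at (x=5, y=5)
  F1: move forward 0/1 (blocked), now at (x=5, y=5)
  F2: move forward 0/2 (blocked), now at (x=5, y=5)
  R: turn right, now facing East
  F1: move forward 0/1 (blocked), now at (x=5, y=5)
  F4: move forward 0/4 (blocked), now at (x=5, y=5)
  R: turn right, now facing South
  F3: move forward 3, now at (x=5, y=8)
  R: turn right, now facing West
  L: turn left, now facing South
Final: (x=5, y=8), facing South

Answer: Final position: (x=5, y=8), facing South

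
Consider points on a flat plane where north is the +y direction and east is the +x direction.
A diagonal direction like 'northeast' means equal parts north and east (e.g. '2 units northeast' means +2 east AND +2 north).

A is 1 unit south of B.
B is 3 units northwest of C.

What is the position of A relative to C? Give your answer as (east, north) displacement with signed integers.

Answer: A is at (east=-3, north=2) relative to C.

Derivation:
Place C at the origin (east=0, north=0).
  B is 3 units northwest of C: delta (east=-3, north=+3); B at (east=-3, north=3).
  A is 1 unit south of B: delta (east=+0, north=-1); A at (east=-3, north=2).
Therefore A relative to C: (east=-3, north=2).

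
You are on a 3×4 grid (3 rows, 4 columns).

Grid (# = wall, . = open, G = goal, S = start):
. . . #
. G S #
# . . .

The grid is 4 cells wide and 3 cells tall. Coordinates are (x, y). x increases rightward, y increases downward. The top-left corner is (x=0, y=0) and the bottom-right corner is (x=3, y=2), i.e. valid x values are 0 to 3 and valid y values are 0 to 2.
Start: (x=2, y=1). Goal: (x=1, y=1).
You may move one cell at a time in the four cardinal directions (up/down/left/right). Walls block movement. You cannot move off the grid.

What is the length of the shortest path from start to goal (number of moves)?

Answer: Shortest path length: 1

Derivation:
BFS from (x=2, y=1) until reaching (x=1, y=1):
  Distance 0: (x=2, y=1)
  Distance 1: (x=2, y=0), (x=1, y=1), (x=2, y=2)  <- goal reached here
One shortest path (1 moves): (x=2, y=1) -> (x=1, y=1)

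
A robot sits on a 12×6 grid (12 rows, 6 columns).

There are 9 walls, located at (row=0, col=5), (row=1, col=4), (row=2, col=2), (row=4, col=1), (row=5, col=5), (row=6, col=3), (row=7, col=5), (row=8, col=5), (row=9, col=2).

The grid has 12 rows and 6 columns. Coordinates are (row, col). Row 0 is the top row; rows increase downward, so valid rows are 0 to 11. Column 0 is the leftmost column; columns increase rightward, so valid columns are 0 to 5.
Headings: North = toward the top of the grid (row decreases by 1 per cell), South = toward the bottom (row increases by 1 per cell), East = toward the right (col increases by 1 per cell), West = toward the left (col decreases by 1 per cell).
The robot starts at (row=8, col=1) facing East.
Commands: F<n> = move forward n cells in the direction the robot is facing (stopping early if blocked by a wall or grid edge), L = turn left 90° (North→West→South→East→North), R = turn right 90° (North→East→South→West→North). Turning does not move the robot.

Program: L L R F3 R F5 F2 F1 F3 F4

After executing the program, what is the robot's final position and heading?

Start: (row=8, col=1), facing East
  L: turn left, now facing North
  L: turn left, now facing West
  R: turn right, now facing North
  F3: move forward 3, now at (row=5, col=1)
  R: turn right, now facing East
  F5: move forward 3/5 (blocked), now at (row=5, col=4)
  F2: move forward 0/2 (blocked), now at (row=5, col=4)
  F1: move forward 0/1 (blocked), now at (row=5, col=4)
  F3: move forward 0/3 (blocked), now at (row=5, col=4)
  F4: move forward 0/4 (blocked), now at (row=5, col=4)
Final: (row=5, col=4), facing East

Answer: Final position: (row=5, col=4), facing East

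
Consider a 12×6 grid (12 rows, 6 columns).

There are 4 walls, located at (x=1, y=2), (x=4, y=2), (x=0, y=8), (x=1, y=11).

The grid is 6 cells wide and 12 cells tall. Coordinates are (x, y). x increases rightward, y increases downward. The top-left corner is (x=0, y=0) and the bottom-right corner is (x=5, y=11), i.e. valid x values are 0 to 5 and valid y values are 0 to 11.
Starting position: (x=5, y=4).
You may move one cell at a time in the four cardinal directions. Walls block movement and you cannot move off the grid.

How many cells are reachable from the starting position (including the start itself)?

BFS flood-fill from (x=5, y=4):
  Distance 0: (x=5, y=4)
  Distance 1: (x=5, y=3), (x=4, y=4), (x=5, y=5)
  Distance 2: (x=5, y=2), (x=4, y=3), (x=3, y=4), (x=4, y=5), (x=5, y=6)
  Distance 3: (x=5, y=1), (x=3, y=3), (x=2, y=4), (x=3, y=5), (x=4, y=6), (x=5, y=7)
  Distance 4: (x=5, y=0), (x=4, y=1), (x=3, y=2), (x=2, y=3), (x=1, y=4), (x=2, y=5), (x=3, y=6), (x=4, y=7), (x=5, y=8)
  Distance 5: (x=4, y=0), (x=3, y=1), (x=2, y=2), (x=1, y=3), (x=0, y=4), (x=1, y=5), (x=2, y=6), (x=3, y=7), (x=4, y=8), (x=5, y=9)
  Distance 6: (x=3, y=0), (x=2, y=1), (x=0, y=3), (x=0, y=5), (x=1, y=6), (x=2, y=7), (x=3, y=8), (x=4, y=9), (x=5, y=10)
  Distance 7: (x=2, y=0), (x=1, y=1), (x=0, y=2), (x=0, y=6), (x=1, y=7), (x=2, y=8), (x=3, y=9), (x=4, y=10), (x=5, y=11)
  Distance 8: (x=1, y=0), (x=0, y=1), (x=0, y=7), (x=1, y=8), (x=2, y=9), (x=3, y=10), (x=4, y=11)
  Distance 9: (x=0, y=0), (x=1, y=9), (x=2, y=10), (x=3, y=11)
  Distance 10: (x=0, y=9), (x=1, y=10), (x=2, y=11)
  Distance 11: (x=0, y=10)
  Distance 12: (x=0, y=11)
Total reachable: 68 (grid has 68 open cells total)

Answer: Reachable cells: 68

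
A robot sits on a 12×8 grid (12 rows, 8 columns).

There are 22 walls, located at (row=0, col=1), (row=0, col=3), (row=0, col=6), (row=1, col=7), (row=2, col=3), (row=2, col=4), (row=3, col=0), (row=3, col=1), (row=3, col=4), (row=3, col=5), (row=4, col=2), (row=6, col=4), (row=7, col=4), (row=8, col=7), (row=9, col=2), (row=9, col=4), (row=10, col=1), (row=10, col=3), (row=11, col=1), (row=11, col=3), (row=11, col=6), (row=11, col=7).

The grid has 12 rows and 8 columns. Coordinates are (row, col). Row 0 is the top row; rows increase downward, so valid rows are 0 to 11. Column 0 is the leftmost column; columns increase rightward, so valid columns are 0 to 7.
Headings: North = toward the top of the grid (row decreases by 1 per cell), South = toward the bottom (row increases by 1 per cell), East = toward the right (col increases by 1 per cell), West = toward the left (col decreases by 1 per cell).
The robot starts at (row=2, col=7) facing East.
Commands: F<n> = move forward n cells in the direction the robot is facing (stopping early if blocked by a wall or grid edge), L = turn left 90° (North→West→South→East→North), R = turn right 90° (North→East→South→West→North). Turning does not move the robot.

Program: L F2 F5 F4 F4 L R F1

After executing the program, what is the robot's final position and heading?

Start: (row=2, col=7), facing East
  L: turn left, now facing North
  F2: move forward 0/2 (blocked), now at (row=2, col=7)
  F5: move forward 0/5 (blocked), now at (row=2, col=7)
  F4: move forward 0/4 (blocked), now at (row=2, col=7)
  F4: move forward 0/4 (blocked), now at (row=2, col=7)
  L: turn left, now facing West
  R: turn right, now facing North
  F1: move forward 0/1 (blocked), now at (row=2, col=7)
Final: (row=2, col=7), facing North

Answer: Final position: (row=2, col=7), facing North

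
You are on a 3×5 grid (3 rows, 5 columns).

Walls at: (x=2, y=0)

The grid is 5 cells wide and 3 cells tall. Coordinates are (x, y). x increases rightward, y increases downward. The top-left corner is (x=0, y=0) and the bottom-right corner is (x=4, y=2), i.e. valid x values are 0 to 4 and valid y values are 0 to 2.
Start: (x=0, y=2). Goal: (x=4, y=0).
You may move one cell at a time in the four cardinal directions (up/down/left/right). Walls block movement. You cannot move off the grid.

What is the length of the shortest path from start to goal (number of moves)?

Answer: Shortest path length: 6

Derivation:
BFS from (x=0, y=2) until reaching (x=4, y=0):
  Distance 0: (x=0, y=2)
  Distance 1: (x=0, y=1), (x=1, y=2)
  Distance 2: (x=0, y=0), (x=1, y=1), (x=2, y=2)
  Distance 3: (x=1, y=0), (x=2, y=1), (x=3, y=2)
  Distance 4: (x=3, y=1), (x=4, y=2)
  Distance 5: (x=3, y=0), (x=4, y=1)
  Distance 6: (x=4, y=0)  <- goal reached here
One shortest path (6 moves): (x=0, y=2) -> (x=1, y=2) -> (x=2, y=2) -> (x=3, y=2) -> (x=4, y=2) -> (x=4, y=1) -> (x=4, y=0)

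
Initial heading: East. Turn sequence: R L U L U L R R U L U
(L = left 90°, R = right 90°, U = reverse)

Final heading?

Answer: Final heading: North

Derivation:
Start: East
  R (right (90° clockwise)) -> South
  L (left (90° counter-clockwise)) -> East
  U (U-turn (180°)) -> West
  L (left (90° counter-clockwise)) -> South
  U (U-turn (180°)) -> North
  L (left (90° counter-clockwise)) -> West
  R (right (90° clockwise)) -> North
  R (right (90° clockwise)) -> East
  U (U-turn (180°)) -> West
  L (left (90° counter-clockwise)) -> South
  U (U-turn (180°)) -> North
Final: North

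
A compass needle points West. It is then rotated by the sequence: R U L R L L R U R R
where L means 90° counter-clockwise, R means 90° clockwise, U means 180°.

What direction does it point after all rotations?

Start: West
  R (right (90° clockwise)) -> North
  U (U-turn (180°)) -> South
  L (left (90° counter-clockwise)) -> East
  R (right (90° clockwise)) -> South
  L (left (90° counter-clockwise)) -> East
  L (left (90° counter-clockwise)) -> North
  R (right (90° clockwise)) -> East
  U (U-turn (180°)) -> West
  R (right (90° clockwise)) -> North
  R (right (90° clockwise)) -> East
Final: East

Answer: Final heading: East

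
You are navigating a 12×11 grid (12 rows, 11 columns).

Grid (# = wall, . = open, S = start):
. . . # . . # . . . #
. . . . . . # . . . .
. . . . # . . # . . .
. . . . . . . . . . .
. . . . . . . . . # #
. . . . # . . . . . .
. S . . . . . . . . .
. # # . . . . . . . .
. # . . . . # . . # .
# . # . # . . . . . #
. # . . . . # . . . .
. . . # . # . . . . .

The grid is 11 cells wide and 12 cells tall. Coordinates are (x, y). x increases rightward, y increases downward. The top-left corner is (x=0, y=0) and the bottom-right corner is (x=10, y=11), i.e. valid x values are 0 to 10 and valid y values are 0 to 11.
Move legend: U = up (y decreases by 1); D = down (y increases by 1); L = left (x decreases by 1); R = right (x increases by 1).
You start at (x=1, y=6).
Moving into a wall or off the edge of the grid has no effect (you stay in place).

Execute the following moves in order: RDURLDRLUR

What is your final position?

Start: (x=1, y=6)
  R (right): (x=1, y=6) -> (x=2, y=6)
  D (down): blocked, stay at (x=2, y=6)
  U (up): (x=2, y=6) -> (x=2, y=5)
  R (right): (x=2, y=5) -> (x=3, y=5)
  L (left): (x=3, y=5) -> (x=2, y=5)
  D (down): (x=2, y=5) -> (x=2, y=6)
  R (right): (x=2, y=6) -> (x=3, y=6)
  L (left): (x=3, y=6) -> (x=2, y=6)
  U (up): (x=2, y=6) -> (x=2, y=5)
  R (right): (x=2, y=5) -> (x=3, y=5)
Final: (x=3, y=5)

Answer: Final position: (x=3, y=5)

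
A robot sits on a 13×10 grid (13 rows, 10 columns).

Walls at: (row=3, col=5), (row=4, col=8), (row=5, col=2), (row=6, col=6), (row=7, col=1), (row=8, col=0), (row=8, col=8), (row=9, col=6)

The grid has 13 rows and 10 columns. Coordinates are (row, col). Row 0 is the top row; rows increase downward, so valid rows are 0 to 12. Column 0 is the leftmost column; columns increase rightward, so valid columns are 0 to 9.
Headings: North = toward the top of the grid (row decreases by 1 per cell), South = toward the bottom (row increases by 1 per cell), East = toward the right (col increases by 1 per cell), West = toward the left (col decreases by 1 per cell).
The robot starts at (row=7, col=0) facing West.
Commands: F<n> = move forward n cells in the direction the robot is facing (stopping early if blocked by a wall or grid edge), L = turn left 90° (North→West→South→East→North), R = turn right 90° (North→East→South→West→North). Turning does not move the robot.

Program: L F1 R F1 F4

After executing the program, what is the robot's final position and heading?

Answer: Final position: (row=7, col=0), facing West

Derivation:
Start: (row=7, col=0), facing West
  L: turn left, now facing South
  F1: move forward 0/1 (blocked), now at (row=7, col=0)
  R: turn right, now facing West
  F1: move forward 0/1 (blocked), now at (row=7, col=0)
  F4: move forward 0/4 (blocked), now at (row=7, col=0)
Final: (row=7, col=0), facing West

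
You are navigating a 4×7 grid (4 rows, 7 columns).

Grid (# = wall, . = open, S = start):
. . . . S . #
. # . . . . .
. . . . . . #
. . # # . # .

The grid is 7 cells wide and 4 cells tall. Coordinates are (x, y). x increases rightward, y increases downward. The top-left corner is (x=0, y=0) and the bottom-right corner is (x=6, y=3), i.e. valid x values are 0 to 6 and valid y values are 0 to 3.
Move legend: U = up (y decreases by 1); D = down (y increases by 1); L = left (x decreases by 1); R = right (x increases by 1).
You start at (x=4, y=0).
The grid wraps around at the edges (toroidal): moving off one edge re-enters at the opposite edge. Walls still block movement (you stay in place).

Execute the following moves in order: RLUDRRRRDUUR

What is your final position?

Start: (x=4, y=0)
  R (right): (x=4, y=0) -> (x=5, y=0)
  L (left): (x=5, y=0) -> (x=4, y=0)
  U (up): (x=4, y=0) -> (x=4, y=3)
  D (down): (x=4, y=3) -> (x=4, y=0)
  R (right): (x=4, y=0) -> (x=5, y=0)
  [×3]R (right): blocked, stay at (x=5, y=0)
  D (down): (x=5, y=0) -> (x=5, y=1)
  U (up): (x=5, y=1) -> (x=5, y=0)
  U (up): blocked, stay at (x=5, y=0)
  R (right): blocked, stay at (x=5, y=0)
Final: (x=5, y=0)

Answer: Final position: (x=5, y=0)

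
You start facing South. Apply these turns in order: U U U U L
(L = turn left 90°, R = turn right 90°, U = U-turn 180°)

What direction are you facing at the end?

Answer: Final heading: East

Derivation:
Start: South
  U (U-turn (180°)) -> North
  U (U-turn (180°)) -> South
  U (U-turn (180°)) -> North
  U (U-turn (180°)) -> South
  L (left (90° counter-clockwise)) -> East
Final: East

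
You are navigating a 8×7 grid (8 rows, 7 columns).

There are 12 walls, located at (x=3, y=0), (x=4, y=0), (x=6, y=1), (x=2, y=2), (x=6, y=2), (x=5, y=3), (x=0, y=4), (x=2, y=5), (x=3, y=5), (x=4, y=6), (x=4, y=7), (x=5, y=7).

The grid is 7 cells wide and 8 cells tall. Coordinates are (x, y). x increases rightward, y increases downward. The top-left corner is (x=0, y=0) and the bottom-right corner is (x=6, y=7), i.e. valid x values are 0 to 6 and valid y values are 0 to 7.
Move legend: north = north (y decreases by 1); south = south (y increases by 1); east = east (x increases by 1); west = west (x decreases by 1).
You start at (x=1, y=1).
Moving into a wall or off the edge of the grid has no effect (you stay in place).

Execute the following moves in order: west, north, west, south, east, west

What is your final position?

Answer: Final position: (x=0, y=1)

Derivation:
Start: (x=1, y=1)
  west (west): (x=1, y=1) -> (x=0, y=1)
  north (north): (x=0, y=1) -> (x=0, y=0)
  west (west): blocked, stay at (x=0, y=0)
  south (south): (x=0, y=0) -> (x=0, y=1)
  east (east): (x=0, y=1) -> (x=1, y=1)
  west (west): (x=1, y=1) -> (x=0, y=1)
Final: (x=0, y=1)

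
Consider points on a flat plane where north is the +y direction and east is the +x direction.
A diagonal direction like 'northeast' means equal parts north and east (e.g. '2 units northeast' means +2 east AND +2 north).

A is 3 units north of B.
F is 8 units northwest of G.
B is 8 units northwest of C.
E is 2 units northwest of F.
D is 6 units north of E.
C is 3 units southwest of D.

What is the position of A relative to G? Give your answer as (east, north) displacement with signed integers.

Answer: A is at (east=-21, north=24) relative to G.

Derivation:
Place G at the origin (east=0, north=0).
  F is 8 units northwest of G: delta (east=-8, north=+8); F at (east=-8, north=8).
  E is 2 units northwest of F: delta (east=-2, north=+2); E at (east=-10, north=10).
  D is 6 units north of E: delta (east=+0, north=+6); D at (east=-10, north=16).
  C is 3 units southwest of D: delta (east=-3, north=-3); C at (east=-13, north=13).
  B is 8 units northwest of C: delta (east=-8, north=+8); B at (east=-21, north=21).
  A is 3 units north of B: delta (east=+0, north=+3); A at (east=-21, north=24).
Therefore A relative to G: (east=-21, north=24).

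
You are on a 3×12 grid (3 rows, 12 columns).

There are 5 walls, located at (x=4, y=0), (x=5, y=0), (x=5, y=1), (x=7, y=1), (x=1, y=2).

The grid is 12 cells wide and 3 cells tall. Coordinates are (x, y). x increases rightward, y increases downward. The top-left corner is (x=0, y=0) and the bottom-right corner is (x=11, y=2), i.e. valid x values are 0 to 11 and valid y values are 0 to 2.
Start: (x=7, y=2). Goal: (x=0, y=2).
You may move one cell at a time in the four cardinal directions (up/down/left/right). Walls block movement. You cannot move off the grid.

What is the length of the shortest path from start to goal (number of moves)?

Answer: Shortest path length: 9

Derivation:
BFS from (x=7, y=2) until reaching (x=0, y=2):
  Distance 0: (x=7, y=2)
  Distance 1: (x=6, y=2), (x=8, y=2)
  Distance 2: (x=6, y=1), (x=8, y=1), (x=5, y=2), (x=9, y=2)
  Distance 3: (x=6, y=0), (x=8, y=0), (x=9, y=1), (x=4, y=2), (x=10, y=2)
  Distance 4: (x=7, y=0), (x=9, y=0), (x=4, y=1), (x=10, y=1), (x=3, y=2), (x=11, y=2)
  Distance 5: (x=10, y=0), (x=3, y=1), (x=11, y=1), (x=2, y=2)
  Distance 6: (x=3, y=0), (x=11, y=0), (x=2, y=1)
  Distance 7: (x=2, y=0), (x=1, y=1)
  Distance 8: (x=1, y=0), (x=0, y=1)
  Distance 9: (x=0, y=0), (x=0, y=2)  <- goal reached here
One shortest path (9 moves): (x=7, y=2) -> (x=6, y=2) -> (x=5, y=2) -> (x=4, y=2) -> (x=3, y=2) -> (x=2, y=2) -> (x=2, y=1) -> (x=1, y=1) -> (x=0, y=1) -> (x=0, y=2)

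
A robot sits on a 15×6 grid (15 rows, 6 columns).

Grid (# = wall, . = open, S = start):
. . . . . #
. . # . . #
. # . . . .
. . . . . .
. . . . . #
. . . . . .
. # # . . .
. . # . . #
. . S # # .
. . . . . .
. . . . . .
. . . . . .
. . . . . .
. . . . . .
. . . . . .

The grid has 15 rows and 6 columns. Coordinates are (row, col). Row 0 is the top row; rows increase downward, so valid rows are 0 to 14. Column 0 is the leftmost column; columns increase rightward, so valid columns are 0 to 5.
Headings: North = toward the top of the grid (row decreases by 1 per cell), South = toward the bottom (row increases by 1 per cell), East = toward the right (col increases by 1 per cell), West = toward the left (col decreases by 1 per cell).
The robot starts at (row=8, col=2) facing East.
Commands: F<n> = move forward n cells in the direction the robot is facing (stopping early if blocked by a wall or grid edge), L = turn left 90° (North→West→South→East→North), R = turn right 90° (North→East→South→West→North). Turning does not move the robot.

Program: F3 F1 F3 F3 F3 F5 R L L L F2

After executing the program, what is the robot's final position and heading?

Start: (row=8, col=2), facing East
  F3: move forward 0/3 (blocked), now at (row=8, col=2)
  F1: move forward 0/1 (blocked), now at (row=8, col=2)
  [×3]F3: move forward 0/3 (blocked), now at (row=8, col=2)
  F5: move forward 0/5 (blocked), now at (row=8, col=2)
  R: turn right, now facing South
  L: turn left, now facing East
  L: turn left, now facing North
  L: turn left, now facing West
  F2: move forward 2, now at (row=8, col=0)
Final: (row=8, col=0), facing West

Answer: Final position: (row=8, col=0), facing West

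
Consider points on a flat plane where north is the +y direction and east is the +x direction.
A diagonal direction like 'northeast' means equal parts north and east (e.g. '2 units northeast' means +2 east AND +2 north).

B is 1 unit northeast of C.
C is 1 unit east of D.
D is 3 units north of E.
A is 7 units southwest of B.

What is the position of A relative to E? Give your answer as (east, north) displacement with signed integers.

Place E at the origin (east=0, north=0).
  D is 3 units north of E: delta (east=+0, north=+3); D at (east=0, north=3).
  C is 1 unit east of D: delta (east=+1, north=+0); C at (east=1, north=3).
  B is 1 unit northeast of C: delta (east=+1, north=+1); B at (east=2, north=4).
  A is 7 units southwest of B: delta (east=-7, north=-7); A at (east=-5, north=-3).
Therefore A relative to E: (east=-5, north=-3).

Answer: A is at (east=-5, north=-3) relative to E.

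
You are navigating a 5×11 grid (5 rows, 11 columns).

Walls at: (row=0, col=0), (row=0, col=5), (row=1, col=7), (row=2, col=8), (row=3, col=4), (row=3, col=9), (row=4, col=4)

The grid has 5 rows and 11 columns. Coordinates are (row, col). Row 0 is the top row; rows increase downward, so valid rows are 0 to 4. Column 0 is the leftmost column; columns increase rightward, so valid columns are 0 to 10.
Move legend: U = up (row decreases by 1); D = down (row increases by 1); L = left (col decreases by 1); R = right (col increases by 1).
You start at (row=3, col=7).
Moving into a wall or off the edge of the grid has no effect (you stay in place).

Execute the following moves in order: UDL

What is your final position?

Start: (row=3, col=7)
  U (up): (row=3, col=7) -> (row=2, col=7)
  D (down): (row=2, col=7) -> (row=3, col=7)
  L (left): (row=3, col=7) -> (row=3, col=6)
Final: (row=3, col=6)

Answer: Final position: (row=3, col=6)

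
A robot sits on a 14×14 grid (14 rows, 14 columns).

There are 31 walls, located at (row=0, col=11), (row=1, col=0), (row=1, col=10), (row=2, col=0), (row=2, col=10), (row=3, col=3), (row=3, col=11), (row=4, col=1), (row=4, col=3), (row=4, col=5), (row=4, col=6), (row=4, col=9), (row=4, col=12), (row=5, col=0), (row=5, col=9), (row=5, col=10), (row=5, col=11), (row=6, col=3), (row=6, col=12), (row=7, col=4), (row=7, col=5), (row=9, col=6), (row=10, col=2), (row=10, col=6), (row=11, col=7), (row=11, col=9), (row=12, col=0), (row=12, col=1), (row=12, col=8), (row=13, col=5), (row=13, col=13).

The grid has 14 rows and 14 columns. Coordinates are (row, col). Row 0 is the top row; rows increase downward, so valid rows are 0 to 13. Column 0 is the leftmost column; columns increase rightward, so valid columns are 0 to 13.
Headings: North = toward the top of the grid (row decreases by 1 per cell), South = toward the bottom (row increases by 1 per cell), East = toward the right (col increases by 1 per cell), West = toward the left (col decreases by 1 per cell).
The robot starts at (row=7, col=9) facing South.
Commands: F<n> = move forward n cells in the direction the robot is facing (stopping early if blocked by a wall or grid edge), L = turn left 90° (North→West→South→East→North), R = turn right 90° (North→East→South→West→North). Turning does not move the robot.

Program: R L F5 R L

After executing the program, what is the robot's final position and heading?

Start: (row=7, col=9), facing South
  R: turn right, now facing West
  L: turn left, now facing South
  F5: move forward 3/5 (blocked), now at (row=10, col=9)
  R: turn right, now facing West
  L: turn left, now facing South
Final: (row=10, col=9), facing South

Answer: Final position: (row=10, col=9), facing South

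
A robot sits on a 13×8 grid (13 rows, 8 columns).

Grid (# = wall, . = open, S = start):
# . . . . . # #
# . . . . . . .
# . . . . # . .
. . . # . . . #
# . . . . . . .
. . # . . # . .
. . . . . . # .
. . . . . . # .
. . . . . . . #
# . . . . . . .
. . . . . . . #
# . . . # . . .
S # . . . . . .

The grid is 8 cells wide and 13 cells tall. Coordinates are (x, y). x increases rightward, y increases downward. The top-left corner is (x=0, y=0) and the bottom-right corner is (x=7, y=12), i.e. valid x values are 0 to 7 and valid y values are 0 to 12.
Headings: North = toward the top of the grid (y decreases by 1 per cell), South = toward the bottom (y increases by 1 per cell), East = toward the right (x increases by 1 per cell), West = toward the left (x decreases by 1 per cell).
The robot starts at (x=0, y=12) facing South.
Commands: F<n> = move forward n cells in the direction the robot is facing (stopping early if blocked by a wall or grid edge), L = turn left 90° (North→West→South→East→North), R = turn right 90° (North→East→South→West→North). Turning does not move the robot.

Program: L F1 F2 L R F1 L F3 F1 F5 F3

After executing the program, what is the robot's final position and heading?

Start: (x=0, y=12), facing South
  L: turn left, now facing East
  F1: move forward 0/1 (blocked), now at (x=0, y=12)
  F2: move forward 0/2 (blocked), now at (x=0, y=12)
  L: turn left, now facing North
  R: turn right, now facing East
  F1: move forward 0/1 (blocked), now at (x=0, y=12)
  L: turn left, now facing North
  F3: move forward 0/3 (blocked), now at (x=0, y=12)
  F1: move forward 0/1 (blocked), now at (x=0, y=12)
  F5: move forward 0/5 (blocked), now at (x=0, y=12)
  F3: move forward 0/3 (blocked), now at (x=0, y=12)
Final: (x=0, y=12), facing North

Answer: Final position: (x=0, y=12), facing North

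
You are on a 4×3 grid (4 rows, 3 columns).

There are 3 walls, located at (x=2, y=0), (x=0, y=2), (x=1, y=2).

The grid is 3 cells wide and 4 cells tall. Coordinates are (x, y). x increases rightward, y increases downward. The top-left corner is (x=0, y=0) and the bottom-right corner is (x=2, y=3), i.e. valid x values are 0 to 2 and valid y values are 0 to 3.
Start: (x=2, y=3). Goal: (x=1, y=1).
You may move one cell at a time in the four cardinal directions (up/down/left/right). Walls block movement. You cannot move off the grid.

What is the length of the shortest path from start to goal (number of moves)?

Answer: Shortest path length: 3

Derivation:
BFS from (x=2, y=3) until reaching (x=1, y=1):
  Distance 0: (x=2, y=3)
  Distance 1: (x=2, y=2), (x=1, y=3)
  Distance 2: (x=2, y=1), (x=0, y=3)
  Distance 3: (x=1, y=1)  <- goal reached here
One shortest path (3 moves): (x=2, y=3) -> (x=2, y=2) -> (x=2, y=1) -> (x=1, y=1)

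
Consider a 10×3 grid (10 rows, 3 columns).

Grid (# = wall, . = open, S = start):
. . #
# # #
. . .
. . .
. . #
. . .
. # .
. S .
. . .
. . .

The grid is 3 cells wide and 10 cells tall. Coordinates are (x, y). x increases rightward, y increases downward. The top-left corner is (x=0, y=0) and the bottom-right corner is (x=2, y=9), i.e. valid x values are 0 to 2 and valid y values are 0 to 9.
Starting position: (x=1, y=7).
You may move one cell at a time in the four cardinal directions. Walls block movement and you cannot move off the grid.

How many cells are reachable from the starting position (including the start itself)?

BFS flood-fill from (x=1, y=7):
  Distance 0: (x=1, y=7)
  Distance 1: (x=0, y=7), (x=2, y=7), (x=1, y=8)
  Distance 2: (x=0, y=6), (x=2, y=6), (x=0, y=8), (x=2, y=8), (x=1, y=9)
  Distance 3: (x=0, y=5), (x=2, y=5), (x=0, y=9), (x=2, y=9)
  Distance 4: (x=0, y=4), (x=1, y=5)
  Distance 5: (x=0, y=3), (x=1, y=4)
  Distance 6: (x=0, y=2), (x=1, y=3)
  Distance 7: (x=1, y=2), (x=2, y=3)
  Distance 8: (x=2, y=2)
Total reachable: 22 (grid has 24 open cells total)

Answer: Reachable cells: 22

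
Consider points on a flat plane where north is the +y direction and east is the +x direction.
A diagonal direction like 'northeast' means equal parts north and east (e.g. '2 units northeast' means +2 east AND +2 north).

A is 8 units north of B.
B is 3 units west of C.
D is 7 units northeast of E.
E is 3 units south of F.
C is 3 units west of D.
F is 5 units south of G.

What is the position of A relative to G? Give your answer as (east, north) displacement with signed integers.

Place G at the origin (east=0, north=0).
  F is 5 units south of G: delta (east=+0, north=-5); F at (east=0, north=-5).
  E is 3 units south of F: delta (east=+0, north=-3); E at (east=0, north=-8).
  D is 7 units northeast of E: delta (east=+7, north=+7); D at (east=7, north=-1).
  C is 3 units west of D: delta (east=-3, north=+0); C at (east=4, north=-1).
  B is 3 units west of C: delta (east=-3, north=+0); B at (east=1, north=-1).
  A is 8 units north of B: delta (east=+0, north=+8); A at (east=1, north=7).
Therefore A relative to G: (east=1, north=7).

Answer: A is at (east=1, north=7) relative to G.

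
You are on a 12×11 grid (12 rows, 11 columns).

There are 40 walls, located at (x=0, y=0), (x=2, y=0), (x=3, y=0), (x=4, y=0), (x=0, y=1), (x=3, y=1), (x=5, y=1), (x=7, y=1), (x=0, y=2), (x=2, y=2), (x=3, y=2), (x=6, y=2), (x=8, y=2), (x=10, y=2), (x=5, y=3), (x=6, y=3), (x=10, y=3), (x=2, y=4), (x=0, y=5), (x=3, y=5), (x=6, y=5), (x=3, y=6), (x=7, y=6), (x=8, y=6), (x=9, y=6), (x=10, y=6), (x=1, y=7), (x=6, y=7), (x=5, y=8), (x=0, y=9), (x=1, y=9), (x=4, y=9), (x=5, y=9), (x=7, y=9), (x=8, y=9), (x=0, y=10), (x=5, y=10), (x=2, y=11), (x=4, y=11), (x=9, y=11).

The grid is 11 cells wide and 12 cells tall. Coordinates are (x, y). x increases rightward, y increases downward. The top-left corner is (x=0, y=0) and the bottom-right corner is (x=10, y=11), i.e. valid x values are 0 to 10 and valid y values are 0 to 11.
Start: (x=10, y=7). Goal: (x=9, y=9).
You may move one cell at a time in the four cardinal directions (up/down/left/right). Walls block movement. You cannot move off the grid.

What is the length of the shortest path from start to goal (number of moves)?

Answer: Shortest path length: 3

Derivation:
BFS from (x=10, y=7) until reaching (x=9, y=9):
  Distance 0: (x=10, y=7)
  Distance 1: (x=9, y=7), (x=10, y=8)
  Distance 2: (x=8, y=7), (x=9, y=8), (x=10, y=9)
  Distance 3: (x=7, y=7), (x=8, y=8), (x=9, y=9), (x=10, y=10)  <- goal reached here
One shortest path (3 moves): (x=10, y=7) -> (x=9, y=7) -> (x=9, y=8) -> (x=9, y=9)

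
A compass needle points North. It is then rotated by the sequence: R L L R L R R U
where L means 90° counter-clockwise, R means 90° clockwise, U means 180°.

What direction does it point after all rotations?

Start: North
  R (right (90° clockwise)) -> East
  L (left (90° counter-clockwise)) -> North
  L (left (90° counter-clockwise)) -> West
  R (right (90° clockwise)) -> North
  L (left (90° counter-clockwise)) -> West
  R (right (90° clockwise)) -> North
  R (right (90° clockwise)) -> East
  U (U-turn (180°)) -> West
Final: West

Answer: Final heading: West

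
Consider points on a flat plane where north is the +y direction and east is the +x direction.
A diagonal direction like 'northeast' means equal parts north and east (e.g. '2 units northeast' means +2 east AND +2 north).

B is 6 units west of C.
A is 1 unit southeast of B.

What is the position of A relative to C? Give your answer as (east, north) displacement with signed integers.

Answer: A is at (east=-5, north=-1) relative to C.

Derivation:
Place C at the origin (east=0, north=0).
  B is 6 units west of C: delta (east=-6, north=+0); B at (east=-6, north=0).
  A is 1 unit southeast of B: delta (east=+1, north=-1); A at (east=-5, north=-1).
Therefore A relative to C: (east=-5, north=-1).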